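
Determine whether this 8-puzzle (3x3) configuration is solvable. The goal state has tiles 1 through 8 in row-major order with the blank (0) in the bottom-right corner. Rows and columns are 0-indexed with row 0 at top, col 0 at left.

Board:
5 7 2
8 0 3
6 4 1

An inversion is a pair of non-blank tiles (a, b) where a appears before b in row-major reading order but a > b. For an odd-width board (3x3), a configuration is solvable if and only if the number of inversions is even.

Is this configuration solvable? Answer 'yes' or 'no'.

Answer: yes

Derivation:
Inversions (pairs i<j in row-major order where tile[i] > tile[j] > 0): 18
18 is even, so the puzzle is solvable.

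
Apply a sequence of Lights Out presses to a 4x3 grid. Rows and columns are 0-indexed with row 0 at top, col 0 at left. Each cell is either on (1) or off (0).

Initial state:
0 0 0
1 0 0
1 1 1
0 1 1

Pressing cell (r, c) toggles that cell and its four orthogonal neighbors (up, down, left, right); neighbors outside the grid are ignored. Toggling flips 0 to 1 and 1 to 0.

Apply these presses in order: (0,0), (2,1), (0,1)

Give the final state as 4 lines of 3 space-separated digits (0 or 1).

Answer: 0 0 1
0 0 0
0 0 0
0 0 1

Derivation:
After press 1 at (0,0):
1 1 0
0 0 0
1 1 1
0 1 1

After press 2 at (2,1):
1 1 0
0 1 0
0 0 0
0 0 1

After press 3 at (0,1):
0 0 1
0 0 0
0 0 0
0 0 1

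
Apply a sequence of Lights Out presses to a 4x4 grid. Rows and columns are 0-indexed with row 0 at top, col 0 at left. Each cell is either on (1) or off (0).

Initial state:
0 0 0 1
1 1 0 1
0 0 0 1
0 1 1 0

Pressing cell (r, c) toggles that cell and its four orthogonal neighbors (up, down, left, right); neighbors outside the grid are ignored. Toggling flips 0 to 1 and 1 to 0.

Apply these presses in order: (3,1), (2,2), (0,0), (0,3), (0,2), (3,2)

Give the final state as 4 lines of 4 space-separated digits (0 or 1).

After press 1 at (3,1):
0 0 0 1
1 1 0 1
0 1 0 1
1 0 0 0

After press 2 at (2,2):
0 0 0 1
1 1 1 1
0 0 1 0
1 0 1 0

After press 3 at (0,0):
1 1 0 1
0 1 1 1
0 0 1 0
1 0 1 0

After press 4 at (0,3):
1 1 1 0
0 1 1 0
0 0 1 0
1 0 1 0

After press 5 at (0,2):
1 0 0 1
0 1 0 0
0 0 1 0
1 0 1 0

After press 6 at (3,2):
1 0 0 1
0 1 0 0
0 0 0 0
1 1 0 1

Answer: 1 0 0 1
0 1 0 0
0 0 0 0
1 1 0 1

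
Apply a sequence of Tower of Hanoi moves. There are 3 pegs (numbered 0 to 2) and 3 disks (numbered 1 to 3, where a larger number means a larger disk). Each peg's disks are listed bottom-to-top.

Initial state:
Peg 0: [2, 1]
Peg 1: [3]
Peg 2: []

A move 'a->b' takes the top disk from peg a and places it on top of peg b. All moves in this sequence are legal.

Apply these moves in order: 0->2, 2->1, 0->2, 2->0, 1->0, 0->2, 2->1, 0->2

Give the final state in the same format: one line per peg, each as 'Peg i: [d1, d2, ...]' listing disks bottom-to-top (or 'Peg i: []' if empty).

Answer: Peg 0: []
Peg 1: [3, 1]
Peg 2: [2]

Derivation:
After move 1 (0->2):
Peg 0: [2]
Peg 1: [3]
Peg 2: [1]

After move 2 (2->1):
Peg 0: [2]
Peg 1: [3, 1]
Peg 2: []

After move 3 (0->2):
Peg 0: []
Peg 1: [3, 1]
Peg 2: [2]

After move 4 (2->0):
Peg 0: [2]
Peg 1: [3, 1]
Peg 2: []

After move 5 (1->0):
Peg 0: [2, 1]
Peg 1: [3]
Peg 2: []

After move 6 (0->2):
Peg 0: [2]
Peg 1: [3]
Peg 2: [1]

After move 7 (2->1):
Peg 0: [2]
Peg 1: [3, 1]
Peg 2: []

After move 8 (0->2):
Peg 0: []
Peg 1: [3, 1]
Peg 2: [2]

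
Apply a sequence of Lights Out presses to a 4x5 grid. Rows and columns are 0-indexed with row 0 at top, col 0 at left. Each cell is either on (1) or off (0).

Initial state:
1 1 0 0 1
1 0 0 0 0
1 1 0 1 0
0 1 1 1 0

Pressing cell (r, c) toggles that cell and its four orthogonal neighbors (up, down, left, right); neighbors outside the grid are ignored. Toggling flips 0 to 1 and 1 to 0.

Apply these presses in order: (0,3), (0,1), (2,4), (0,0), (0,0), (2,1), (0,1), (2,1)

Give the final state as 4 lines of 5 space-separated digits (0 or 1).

Answer: 1 1 1 1 0
1 0 0 1 1
1 1 0 0 1
0 1 1 1 1

Derivation:
After press 1 at (0,3):
1 1 1 1 0
1 0 0 1 0
1 1 0 1 0
0 1 1 1 0

After press 2 at (0,1):
0 0 0 1 0
1 1 0 1 0
1 1 0 1 0
0 1 1 1 0

After press 3 at (2,4):
0 0 0 1 0
1 1 0 1 1
1 1 0 0 1
0 1 1 1 1

After press 4 at (0,0):
1 1 0 1 0
0 1 0 1 1
1 1 0 0 1
0 1 1 1 1

After press 5 at (0,0):
0 0 0 1 0
1 1 0 1 1
1 1 0 0 1
0 1 1 1 1

After press 6 at (2,1):
0 0 0 1 0
1 0 0 1 1
0 0 1 0 1
0 0 1 1 1

After press 7 at (0,1):
1 1 1 1 0
1 1 0 1 1
0 0 1 0 1
0 0 1 1 1

After press 8 at (2,1):
1 1 1 1 0
1 0 0 1 1
1 1 0 0 1
0 1 1 1 1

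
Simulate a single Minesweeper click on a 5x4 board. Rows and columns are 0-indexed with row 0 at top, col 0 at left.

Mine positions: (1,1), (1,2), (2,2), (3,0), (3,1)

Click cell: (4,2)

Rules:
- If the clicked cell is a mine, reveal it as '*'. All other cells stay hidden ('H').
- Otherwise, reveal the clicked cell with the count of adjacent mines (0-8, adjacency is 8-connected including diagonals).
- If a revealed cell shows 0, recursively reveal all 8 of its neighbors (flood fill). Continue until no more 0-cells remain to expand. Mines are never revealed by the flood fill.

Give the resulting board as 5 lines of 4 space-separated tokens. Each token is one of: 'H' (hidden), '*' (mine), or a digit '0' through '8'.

H H H H
H H H H
H H H H
H H H H
H H 1 H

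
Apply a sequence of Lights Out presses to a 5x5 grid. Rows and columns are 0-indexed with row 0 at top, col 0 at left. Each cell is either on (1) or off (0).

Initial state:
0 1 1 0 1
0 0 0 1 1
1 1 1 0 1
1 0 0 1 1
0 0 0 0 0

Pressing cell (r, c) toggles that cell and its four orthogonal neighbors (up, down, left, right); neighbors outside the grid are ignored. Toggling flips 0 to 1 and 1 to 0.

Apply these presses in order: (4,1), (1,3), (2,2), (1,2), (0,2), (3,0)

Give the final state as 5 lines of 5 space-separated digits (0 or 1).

Answer: 0 0 1 0 1
0 1 0 1 0
0 0 1 0 1
0 0 1 1 1
0 1 1 0 0

Derivation:
After press 1 at (4,1):
0 1 1 0 1
0 0 0 1 1
1 1 1 0 1
1 1 0 1 1
1 1 1 0 0

After press 2 at (1,3):
0 1 1 1 1
0 0 1 0 0
1 1 1 1 1
1 1 0 1 1
1 1 1 0 0

After press 3 at (2,2):
0 1 1 1 1
0 0 0 0 0
1 0 0 0 1
1 1 1 1 1
1 1 1 0 0

After press 4 at (1,2):
0 1 0 1 1
0 1 1 1 0
1 0 1 0 1
1 1 1 1 1
1 1 1 0 0

After press 5 at (0,2):
0 0 1 0 1
0 1 0 1 0
1 0 1 0 1
1 1 1 1 1
1 1 1 0 0

After press 6 at (3,0):
0 0 1 0 1
0 1 0 1 0
0 0 1 0 1
0 0 1 1 1
0 1 1 0 0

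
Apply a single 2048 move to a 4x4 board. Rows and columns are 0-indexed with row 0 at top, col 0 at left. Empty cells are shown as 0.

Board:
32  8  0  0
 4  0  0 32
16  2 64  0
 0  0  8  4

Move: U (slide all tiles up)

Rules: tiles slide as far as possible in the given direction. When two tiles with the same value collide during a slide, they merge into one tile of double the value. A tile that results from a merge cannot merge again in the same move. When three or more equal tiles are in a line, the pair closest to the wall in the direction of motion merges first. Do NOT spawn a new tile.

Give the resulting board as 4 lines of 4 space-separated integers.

Slide up:
col 0: [32, 4, 16, 0] -> [32, 4, 16, 0]
col 1: [8, 0, 2, 0] -> [8, 2, 0, 0]
col 2: [0, 0, 64, 8] -> [64, 8, 0, 0]
col 3: [0, 32, 0, 4] -> [32, 4, 0, 0]

Answer: 32  8 64 32
 4  2  8  4
16  0  0  0
 0  0  0  0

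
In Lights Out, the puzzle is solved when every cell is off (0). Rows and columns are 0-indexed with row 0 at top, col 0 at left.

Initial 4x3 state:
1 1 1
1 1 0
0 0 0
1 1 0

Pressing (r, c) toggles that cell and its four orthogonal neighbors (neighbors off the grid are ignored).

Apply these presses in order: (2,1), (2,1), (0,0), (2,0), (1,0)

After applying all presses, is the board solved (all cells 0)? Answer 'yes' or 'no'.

Answer: no

Derivation:
After press 1 at (2,1):
1 1 1
1 0 0
1 1 1
1 0 0

After press 2 at (2,1):
1 1 1
1 1 0
0 0 0
1 1 0

After press 3 at (0,0):
0 0 1
0 1 0
0 0 0
1 1 0

After press 4 at (2,0):
0 0 1
1 1 0
1 1 0
0 1 0

After press 5 at (1,0):
1 0 1
0 0 0
0 1 0
0 1 0

Lights still on: 4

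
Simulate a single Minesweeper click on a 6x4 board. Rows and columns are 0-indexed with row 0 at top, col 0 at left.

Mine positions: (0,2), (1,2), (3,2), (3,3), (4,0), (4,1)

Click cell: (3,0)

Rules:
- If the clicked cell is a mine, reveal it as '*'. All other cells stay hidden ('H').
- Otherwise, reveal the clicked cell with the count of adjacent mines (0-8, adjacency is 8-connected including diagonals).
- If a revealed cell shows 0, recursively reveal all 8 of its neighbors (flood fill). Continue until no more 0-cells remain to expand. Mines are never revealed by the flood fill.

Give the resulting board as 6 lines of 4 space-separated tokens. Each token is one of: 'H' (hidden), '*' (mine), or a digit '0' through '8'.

H H H H
H H H H
H H H H
2 H H H
H H H H
H H H H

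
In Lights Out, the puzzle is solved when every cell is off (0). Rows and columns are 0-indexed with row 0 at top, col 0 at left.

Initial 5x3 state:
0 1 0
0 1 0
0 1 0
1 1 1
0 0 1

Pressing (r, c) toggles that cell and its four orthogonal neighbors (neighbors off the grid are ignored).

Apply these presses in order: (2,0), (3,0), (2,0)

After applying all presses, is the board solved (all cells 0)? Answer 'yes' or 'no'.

Answer: no

Derivation:
After press 1 at (2,0):
0 1 0
1 1 0
1 0 0
0 1 1
0 0 1

After press 2 at (3,0):
0 1 0
1 1 0
0 0 0
1 0 1
1 0 1

After press 3 at (2,0):
0 1 0
0 1 0
1 1 0
0 0 1
1 0 1

Lights still on: 7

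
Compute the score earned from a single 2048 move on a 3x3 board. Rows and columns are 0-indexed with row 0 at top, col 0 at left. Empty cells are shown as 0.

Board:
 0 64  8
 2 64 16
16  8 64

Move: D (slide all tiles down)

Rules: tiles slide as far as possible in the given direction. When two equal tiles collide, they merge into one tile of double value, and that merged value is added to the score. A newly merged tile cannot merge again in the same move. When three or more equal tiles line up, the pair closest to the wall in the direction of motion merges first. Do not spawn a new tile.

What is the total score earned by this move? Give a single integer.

Slide down:
col 0: [0, 2, 16] -> [0, 2, 16]  score +0 (running 0)
col 1: [64, 64, 8] -> [0, 128, 8]  score +128 (running 128)
col 2: [8, 16, 64] -> [8, 16, 64]  score +0 (running 128)
Board after move:
  0   0   8
  2 128  16
 16   8  64

Answer: 128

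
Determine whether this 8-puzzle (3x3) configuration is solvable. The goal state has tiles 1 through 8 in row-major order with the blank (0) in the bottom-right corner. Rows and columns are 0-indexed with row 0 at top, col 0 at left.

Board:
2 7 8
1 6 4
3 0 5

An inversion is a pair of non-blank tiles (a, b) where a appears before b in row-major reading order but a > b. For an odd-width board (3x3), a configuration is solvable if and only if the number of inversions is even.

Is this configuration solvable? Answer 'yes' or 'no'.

Answer: no

Derivation:
Inversions (pairs i<j in row-major order where tile[i] > tile[j] > 0): 15
15 is odd, so the puzzle is not solvable.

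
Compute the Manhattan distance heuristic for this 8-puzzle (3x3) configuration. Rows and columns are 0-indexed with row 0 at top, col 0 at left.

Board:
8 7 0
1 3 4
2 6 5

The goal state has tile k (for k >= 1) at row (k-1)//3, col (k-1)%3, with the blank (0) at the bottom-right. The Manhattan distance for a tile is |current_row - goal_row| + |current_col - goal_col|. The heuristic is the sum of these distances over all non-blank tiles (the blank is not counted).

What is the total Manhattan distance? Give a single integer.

Tile 8: at (0,0), goal (2,1), distance |0-2|+|0-1| = 3
Tile 7: at (0,1), goal (2,0), distance |0-2|+|1-0| = 3
Tile 1: at (1,0), goal (0,0), distance |1-0|+|0-0| = 1
Tile 3: at (1,1), goal (0,2), distance |1-0|+|1-2| = 2
Tile 4: at (1,2), goal (1,0), distance |1-1|+|2-0| = 2
Tile 2: at (2,0), goal (0,1), distance |2-0|+|0-1| = 3
Tile 6: at (2,1), goal (1,2), distance |2-1|+|1-2| = 2
Tile 5: at (2,2), goal (1,1), distance |2-1|+|2-1| = 2
Sum: 3 + 3 + 1 + 2 + 2 + 3 + 2 + 2 = 18

Answer: 18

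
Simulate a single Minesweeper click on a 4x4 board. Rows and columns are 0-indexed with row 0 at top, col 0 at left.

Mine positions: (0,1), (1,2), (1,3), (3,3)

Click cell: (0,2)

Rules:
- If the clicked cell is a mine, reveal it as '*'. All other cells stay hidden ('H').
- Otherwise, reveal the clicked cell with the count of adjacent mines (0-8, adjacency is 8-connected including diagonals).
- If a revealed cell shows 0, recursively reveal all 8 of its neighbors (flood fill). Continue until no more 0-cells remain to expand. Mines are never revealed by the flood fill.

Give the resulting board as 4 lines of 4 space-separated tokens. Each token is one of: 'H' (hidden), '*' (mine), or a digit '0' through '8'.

H H 3 H
H H H H
H H H H
H H H H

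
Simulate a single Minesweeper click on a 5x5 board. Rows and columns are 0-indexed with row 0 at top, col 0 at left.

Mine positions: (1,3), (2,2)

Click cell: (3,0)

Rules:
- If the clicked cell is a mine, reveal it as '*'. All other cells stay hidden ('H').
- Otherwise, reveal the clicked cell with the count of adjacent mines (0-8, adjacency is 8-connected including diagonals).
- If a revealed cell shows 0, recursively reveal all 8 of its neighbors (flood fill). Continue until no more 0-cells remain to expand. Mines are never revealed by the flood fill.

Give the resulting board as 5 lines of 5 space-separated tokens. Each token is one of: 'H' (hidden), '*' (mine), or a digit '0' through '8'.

0 0 1 H H
0 1 2 H H
0 1 H 2 1
0 1 1 1 0
0 0 0 0 0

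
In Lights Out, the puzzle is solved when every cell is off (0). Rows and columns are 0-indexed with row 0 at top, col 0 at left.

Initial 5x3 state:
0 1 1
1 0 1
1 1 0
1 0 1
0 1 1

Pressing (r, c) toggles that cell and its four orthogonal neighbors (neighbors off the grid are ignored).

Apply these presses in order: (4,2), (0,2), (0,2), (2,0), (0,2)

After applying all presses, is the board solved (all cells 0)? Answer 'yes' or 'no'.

Answer: yes

Derivation:
After press 1 at (4,2):
0 1 1
1 0 1
1 1 0
1 0 0
0 0 0

After press 2 at (0,2):
0 0 0
1 0 0
1 1 0
1 0 0
0 0 0

After press 3 at (0,2):
0 1 1
1 0 1
1 1 0
1 0 0
0 0 0

After press 4 at (2,0):
0 1 1
0 0 1
0 0 0
0 0 0
0 0 0

After press 5 at (0,2):
0 0 0
0 0 0
0 0 0
0 0 0
0 0 0

Lights still on: 0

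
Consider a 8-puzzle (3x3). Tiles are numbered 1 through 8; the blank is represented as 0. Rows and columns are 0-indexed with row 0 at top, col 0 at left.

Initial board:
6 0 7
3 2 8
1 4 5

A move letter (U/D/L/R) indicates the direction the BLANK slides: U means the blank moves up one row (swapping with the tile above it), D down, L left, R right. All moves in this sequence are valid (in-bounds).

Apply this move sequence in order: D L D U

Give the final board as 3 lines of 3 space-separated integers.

Answer: 6 2 7
0 3 8
1 4 5

Derivation:
After move 1 (D):
6 2 7
3 0 8
1 4 5

After move 2 (L):
6 2 7
0 3 8
1 4 5

After move 3 (D):
6 2 7
1 3 8
0 4 5

After move 4 (U):
6 2 7
0 3 8
1 4 5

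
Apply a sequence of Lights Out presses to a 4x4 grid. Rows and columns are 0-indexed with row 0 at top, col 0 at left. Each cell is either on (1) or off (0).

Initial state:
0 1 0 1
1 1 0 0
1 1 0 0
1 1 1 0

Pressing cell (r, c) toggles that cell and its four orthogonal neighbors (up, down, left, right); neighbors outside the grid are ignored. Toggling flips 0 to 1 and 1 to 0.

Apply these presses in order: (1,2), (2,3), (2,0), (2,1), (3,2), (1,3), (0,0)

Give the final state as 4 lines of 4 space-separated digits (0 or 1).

Answer: 1 0 1 0
1 1 0 1
1 1 0 0
0 1 0 0

Derivation:
After press 1 at (1,2):
0 1 1 1
1 0 1 1
1 1 1 0
1 1 1 0

After press 2 at (2,3):
0 1 1 1
1 0 1 0
1 1 0 1
1 1 1 1

After press 3 at (2,0):
0 1 1 1
0 0 1 0
0 0 0 1
0 1 1 1

After press 4 at (2,1):
0 1 1 1
0 1 1 0
1 1 1 1
0 0 1 1

After press 5 at (3,2):
0 1 1 1
0 1 1 0
1 1 0 1
0 1 0 0

After press 6 at (1,3):
0 1 1 0
0 1 0 1
1 1 0 0
0 1 0 0

After press 7 at (0,0):
1 0 1 0
1 1 0 1
1 1 0 0
0 1 0 0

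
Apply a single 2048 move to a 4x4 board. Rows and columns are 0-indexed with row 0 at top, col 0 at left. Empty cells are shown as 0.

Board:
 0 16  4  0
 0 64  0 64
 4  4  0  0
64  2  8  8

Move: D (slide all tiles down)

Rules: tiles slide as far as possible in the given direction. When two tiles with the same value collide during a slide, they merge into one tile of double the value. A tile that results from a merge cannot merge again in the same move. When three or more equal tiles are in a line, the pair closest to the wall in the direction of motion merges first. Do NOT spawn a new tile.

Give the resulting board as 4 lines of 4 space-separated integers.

Answer:  0 16  0  0
 0 64  0  0
 4  4  4 64
64  2  8  8

Derivation:
Slide down:
col 0: [0, 0, 4, 64] -> [0, 0, 4, 64]
col 1: [16, 64, 4, 2] -> [16, 64, 4, 2]
col 2: [4, 0, 0, 8] -> [0, 0, 4, 8]
col 3: [0, 64, 0, 8] -> [0, 0, 64, 8]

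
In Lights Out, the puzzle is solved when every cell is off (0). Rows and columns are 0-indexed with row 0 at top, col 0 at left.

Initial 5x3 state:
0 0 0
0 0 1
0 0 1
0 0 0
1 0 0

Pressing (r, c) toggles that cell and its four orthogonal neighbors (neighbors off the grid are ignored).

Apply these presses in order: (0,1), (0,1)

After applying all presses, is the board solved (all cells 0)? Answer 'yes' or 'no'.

After press 1 at (0,1):
1 1 1
0 1 1
0 0 1
0 0 0
1 0 0

After press 2 at (0,1):
0 0 0
0 0 1
0 0 1
0 0 0
1 0 0

Lights still on: 3

Answer: no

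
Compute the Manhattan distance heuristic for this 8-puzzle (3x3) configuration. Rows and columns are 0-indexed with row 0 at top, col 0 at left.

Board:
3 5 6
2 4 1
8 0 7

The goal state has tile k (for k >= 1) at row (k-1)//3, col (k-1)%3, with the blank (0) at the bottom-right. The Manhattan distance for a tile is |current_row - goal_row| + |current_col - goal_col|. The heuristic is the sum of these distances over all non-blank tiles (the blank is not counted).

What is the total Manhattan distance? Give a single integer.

Tile 3: at (0,0), goal (0,2), distance |0-0|+|0-2| = 2
Tile 5: at (0,1), goal (1,1), distance |0-1|+|1-1| = 1
Tile 6: at (0,2), goal (1,2), distance |0-1|+|2-2| = 1
Tile 2: at (1,0), goal (0,1), distance |1-0|+|0-1| = 2
Tile 4: at (1,1), goal (1,0), distance |1-1|+|1-0| = 1
Tile 1: at (1,2), goal (0,0), distance |1-0|+|2-0| = 3
Tile 8: at (2,0), goal (2,1), distance |2-2|+|0-1| = 1
Tile 7: at (2,2), goal (2,0), distance |2-2|+|2-0| = 2
Sum: 2 + 1 + 1 + 2 + 1 + 3 + 1 + 2 = 13

Answer: 13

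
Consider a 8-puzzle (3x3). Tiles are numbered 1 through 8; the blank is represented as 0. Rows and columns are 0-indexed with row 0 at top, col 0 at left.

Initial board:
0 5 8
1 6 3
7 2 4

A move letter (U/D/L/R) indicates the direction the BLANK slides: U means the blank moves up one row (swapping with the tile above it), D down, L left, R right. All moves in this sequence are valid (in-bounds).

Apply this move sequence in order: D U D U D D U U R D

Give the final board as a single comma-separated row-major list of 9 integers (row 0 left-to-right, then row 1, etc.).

Answer: 5, 6, 8, 1, 0, 3, 7, 2, 4

Derivation:
After move 1 (D):
1 5 8
0 6 3
7 2 4

After move 2 (U):
0 5 8
1 6 3
7 2 4

After move 3 (D):
1 5 8
0 6 3
7 2 4

After move 4 (U):
0 5 8
1 6 3
7 2 4

After move 5 (D):
1 5 8
0 6 3
7 2 4

After move 6 (D):
1 5 8
7 6 3
0 2 4

After move 7 (U):
1 5 8
0 6 3
7 2 4

After move 8 (U):
0 5 8
1 6 3
7 2 4

After move 9 (R):
5 0 8
1 6 3
7 2 4

After move 10 (D):
5 6 8
1 0 3
7 2 4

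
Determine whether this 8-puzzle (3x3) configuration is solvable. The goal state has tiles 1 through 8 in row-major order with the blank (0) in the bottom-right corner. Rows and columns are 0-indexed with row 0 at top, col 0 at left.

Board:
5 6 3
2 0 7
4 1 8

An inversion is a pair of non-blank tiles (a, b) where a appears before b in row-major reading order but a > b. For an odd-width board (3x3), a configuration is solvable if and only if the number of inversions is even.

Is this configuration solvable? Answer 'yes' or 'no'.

Inversions (pairs i<j in row-major order where tile[i] > tile[j] > 0): 14
14 is even, so the puzzle is solvable.

Answer: yes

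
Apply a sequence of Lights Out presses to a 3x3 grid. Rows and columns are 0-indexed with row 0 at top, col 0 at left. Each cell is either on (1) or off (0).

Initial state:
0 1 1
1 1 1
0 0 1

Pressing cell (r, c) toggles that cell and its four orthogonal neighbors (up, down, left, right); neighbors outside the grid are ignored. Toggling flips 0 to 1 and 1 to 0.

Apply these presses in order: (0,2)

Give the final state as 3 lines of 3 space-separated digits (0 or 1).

After press 1 at (0,2):
0 0 0
1 1 0
0 0 1

Answer: 0 0 0
1 1 0
0 0 1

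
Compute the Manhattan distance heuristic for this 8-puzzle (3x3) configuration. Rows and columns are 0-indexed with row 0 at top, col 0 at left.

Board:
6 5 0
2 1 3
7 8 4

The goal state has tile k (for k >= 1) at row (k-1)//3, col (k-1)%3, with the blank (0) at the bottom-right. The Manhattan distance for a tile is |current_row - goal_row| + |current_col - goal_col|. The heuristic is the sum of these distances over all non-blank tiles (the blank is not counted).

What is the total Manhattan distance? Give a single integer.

Answer: 12

Derivation:
Tile 6: at (0,0), goal (1,2), distance |0-1|+|0-2| = 3
Tile 5: at (0,1), goal (1,1), distance |0-1|+|1-1| = 1
Tile 2: at (1,0), goal (0,1), distance |1-0|+|0-1| = 2
Tile 1: at (1,1), goal (0,0), distance |1-0|+|1-0| = 2
Tile 3: at (1,2), goal (0,2), distance |1-0|+|2-2| = 1
Tile 7: at (2,0), goal (2,0), distance |2-2|+|0-0| = 0
Tile 8: at (2,1), goal (2,1), distance |2-2|+|1-1| = 0
Tile 4: at (2,2), goal (1,0), distance |2-1|+|2-0| = 3
Sum: 3 + 1 + 2 + 2 + 1 + 0 + 0 + 3 = 12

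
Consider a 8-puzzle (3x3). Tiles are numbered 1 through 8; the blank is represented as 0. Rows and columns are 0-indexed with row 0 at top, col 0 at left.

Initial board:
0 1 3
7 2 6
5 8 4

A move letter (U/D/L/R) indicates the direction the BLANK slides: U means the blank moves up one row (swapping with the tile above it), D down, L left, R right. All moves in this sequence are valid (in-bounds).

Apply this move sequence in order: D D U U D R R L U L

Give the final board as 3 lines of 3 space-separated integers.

After move 1 (D):
7 1 3
0 2 6
5 8 4

After move 2 (D):
7 1 3
5 2 6
0 8 4

After move 3 (U):
7 1 3
0 2 6
5 8 4

After move 4 (U):
0 1 3
7 2 6
5 8 4

After move 5 (D):
7 1 3
0 2 6
5 8 4

After move 6 (R):
7 1 3
2 0 6
5 8 4

After move 7 (R):
7 1 3
2 6 0
5 8 4

After move 8 (L):
7 1 3
2 0 6
5 8 4

After move 9 (U):
7 0 3
2 1 6
5 8 4

After move 10 (L):
0 7 3
2 1 6
5 8 4

Answer: 0 7 3
2 1 6
5 8 4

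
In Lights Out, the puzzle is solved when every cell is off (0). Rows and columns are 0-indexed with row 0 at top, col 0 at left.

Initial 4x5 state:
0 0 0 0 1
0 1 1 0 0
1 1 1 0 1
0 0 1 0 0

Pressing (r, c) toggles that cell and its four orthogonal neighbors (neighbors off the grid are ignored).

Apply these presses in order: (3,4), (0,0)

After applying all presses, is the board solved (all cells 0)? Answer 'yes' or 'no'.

Answer: no

Derivation:
After press 1 at (3,4):
0 0 0 0 1
0 1 1 0 0
1 1 1 0 0
0 0 1 1 1

After press 2 at (0,0):
1 1 0 0 1
1 1 1 0 0
1 1 1 0 0
0 0 1 1 1

Lights still on: 12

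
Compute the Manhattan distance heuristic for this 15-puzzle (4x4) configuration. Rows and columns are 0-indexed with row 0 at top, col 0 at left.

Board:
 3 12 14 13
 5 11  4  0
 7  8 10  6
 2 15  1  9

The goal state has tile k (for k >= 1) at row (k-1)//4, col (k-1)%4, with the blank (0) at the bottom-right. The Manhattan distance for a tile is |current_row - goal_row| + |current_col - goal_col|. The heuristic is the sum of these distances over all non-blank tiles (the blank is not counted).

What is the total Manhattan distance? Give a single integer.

Tile 3: at (0,0), goal (0,2), distance |0-0|+|0-2| = 2
Tile 12: at (0,1), goal (2,3), distance |0-2|+|1-3| = 4
Tile 14: at (0,2), goal (3,1), distance |0-3|+|2-1| = 4
Tile 13: at (0,3), goal (3,0), distance |0-3|+|3-0| = 6
Tile 5: at (1,0), goal (1,0), distance |1-1|+|0-0| = 0
Tile 11: at (1,1), goal (2,2), distance |1-2|+|1-2| = 2
Tile 4: at (1,2), goal (0,3), distance |1-0|+|2-3| = 2
Tile 7: at (2,0), goal (1,2), distance |2-1|+|0-2| = 3
Tile 8: at (2,1), goal (1,3), distance |2-1|+|1-3| = 3
Tile 10: at (2,2), goal (2,1), distance |2-2|+|2-1| = 1
Tile 6: at (2,3), goal (1,1), distance |2-1|+|3-1| = 3
Tile 2: at (3,0), goal (0,1), distance |3-0|+|0-1| = 4
Tile 15: at (3,1), goal (3,2), distance |3-3|+|1-2| = 1
Tile 1: at (3,2), goal (0,0), distance |3-0|+|2-0| = 5
Tile 9: at (3,3), goal (2,0), distance |3-2|+|3-0| = 4
Sum: 2 + 4 + 4 + 6 + 0 + 2 + 2 + 3 + 3 + 1 + 3 + 4 + 1 + 5 + 4 = 44

Answer: 44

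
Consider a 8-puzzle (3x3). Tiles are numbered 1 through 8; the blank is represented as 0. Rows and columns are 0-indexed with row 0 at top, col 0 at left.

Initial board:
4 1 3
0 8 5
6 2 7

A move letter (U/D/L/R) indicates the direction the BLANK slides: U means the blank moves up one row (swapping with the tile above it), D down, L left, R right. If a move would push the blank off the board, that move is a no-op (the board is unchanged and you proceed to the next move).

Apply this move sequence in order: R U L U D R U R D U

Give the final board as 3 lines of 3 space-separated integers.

Answer: 8 3 0
1 4 5
6 2 7

Derivation:
After move 1 (R):
4 1 3
8 0 5
6 2 7

After move 2 (U):
4 0 3
8 1 5
6 2 7

After move 3 (L):
0 4 3
8 1 5
6 2 7

After move 4 (U):
0 4 3
8 1 5
6 2 7

After move 5 (D):
8 4 3
0 1 5
6 2 7

After move 6 (R):
8 4 3
1 0 5
6 2 7

After move 7 (U):
8 0 3
1 4 5
6 2 7

After move 8 (R):
8 3 0
1 4 5
6 2 7

After move 9 (D):
8 3 5
1 4 0
6 2 7

After move 10 (U):
8 3 0
1 4 5
6 2 7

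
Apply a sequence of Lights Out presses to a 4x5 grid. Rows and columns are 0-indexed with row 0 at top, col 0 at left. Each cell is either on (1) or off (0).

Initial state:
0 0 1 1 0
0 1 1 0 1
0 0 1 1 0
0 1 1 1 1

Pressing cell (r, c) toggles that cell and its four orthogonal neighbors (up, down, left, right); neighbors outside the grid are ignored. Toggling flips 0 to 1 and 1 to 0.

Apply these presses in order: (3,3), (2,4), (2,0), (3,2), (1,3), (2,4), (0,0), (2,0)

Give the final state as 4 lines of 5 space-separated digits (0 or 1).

After press 1 at (3,3):
0 0 1 1 0
0 1 1 0 1
0 0 1 0 0
0 1 0 0 0

After press 2 at (2,4):
0 0 1 1 0
0 1 1 0 0
0 0 1 1 1
0 1 0 0 1

After press 3 at (2,0):
0 0 1 1 0
1 1 1 0 0
1 1 1 1 1
1 1 0 0 1

After press 4 at (3,2):
0 0 1 1 0
1 1 1 0 0
1 1 0 1 1
1 0 1 1 1

After press 5 at (1,3):
0 0 1 0 0
1 1 0 1 1
1 1 0 0 1
1 0 1 1 1

After press 6 at (2,4):
0 0 1 0 0
1 1 0 1 0
1 1 0 1 0
1 0 1 1 0

After press 7 at (0,0):
1 1 1 0 0
0 1 0 1 0
1 1 0 1 0
1 0 1 1 0

After press 8 at (2,0):
1 1 1 0 0
1 1 0 1 0
0 0 0 1 0
0 0 1 1 0

Answer: 1 1 1 0 0
1 1 0 1 0
0 0 0 1 0
0 0 1 1 0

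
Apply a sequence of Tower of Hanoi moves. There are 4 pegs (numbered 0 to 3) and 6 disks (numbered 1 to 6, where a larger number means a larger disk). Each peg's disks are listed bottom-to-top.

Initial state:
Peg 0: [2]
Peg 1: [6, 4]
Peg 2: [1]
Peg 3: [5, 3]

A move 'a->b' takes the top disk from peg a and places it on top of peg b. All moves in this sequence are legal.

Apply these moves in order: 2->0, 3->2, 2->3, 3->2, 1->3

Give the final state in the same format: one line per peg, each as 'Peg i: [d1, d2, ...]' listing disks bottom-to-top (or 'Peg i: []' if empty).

After move 1 (2->0):
Peg 0: [2, 1]
Peg 1: [6, 4]
Peg 2: []
Peg 3: [5, 3]

After move 2 (3->2):
Peg 0: [2, 1]
Peg 1: [6, 4]
Peg 2: [3]
Peg 3: [5]

After move 3 (2->3):
Peg 0: [2, 1]
Peg 1: [6, 4]
Peg 2: []
Peg 3: [5, 3]

After move 4 (3->2):
Peg 0: [2, 1]
Peg 1: [6, 4]
Peg 2: [3]
Peg 3: [5]

After move 5 (1->3):
Peg 0: [2, 1]
Peg 1: [6]
Peg 2: [3]
Peg 3: [5, 4]

Answer: Peg 0: [2, 1]
Peg 1: [6]
Peg 2: [3]
Peg 3: [5, 4]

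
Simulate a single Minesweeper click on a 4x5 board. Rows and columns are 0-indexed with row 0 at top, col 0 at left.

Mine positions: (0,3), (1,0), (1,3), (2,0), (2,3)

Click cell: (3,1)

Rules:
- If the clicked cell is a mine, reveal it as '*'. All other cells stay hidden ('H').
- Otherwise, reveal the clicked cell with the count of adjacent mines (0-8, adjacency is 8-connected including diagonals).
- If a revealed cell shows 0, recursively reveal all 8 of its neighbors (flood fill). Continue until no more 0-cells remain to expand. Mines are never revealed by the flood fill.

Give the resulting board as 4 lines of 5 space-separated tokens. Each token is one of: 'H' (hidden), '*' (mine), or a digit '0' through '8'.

H H H H H
H H H H H
H H H H H
H 1 H H H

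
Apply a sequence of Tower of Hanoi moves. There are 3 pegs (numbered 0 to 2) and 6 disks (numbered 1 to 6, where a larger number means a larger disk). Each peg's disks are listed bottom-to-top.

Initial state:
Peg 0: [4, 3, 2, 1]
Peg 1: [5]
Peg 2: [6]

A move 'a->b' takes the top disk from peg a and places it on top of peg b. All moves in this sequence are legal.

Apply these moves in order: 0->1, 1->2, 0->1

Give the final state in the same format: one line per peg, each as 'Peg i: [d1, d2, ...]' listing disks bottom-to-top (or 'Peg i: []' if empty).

After move 1 (0->1):
Peg 0: [4, 3, 2]
Peg 1: [5, 1]
Peg 2: [6]

After move 2 (1->2):
Peg 0: [4, 3, 2]
Peg 1: [5]
Peg 2: [6, 1]

After move 3 (0->1):
Peg 0: [4, 3]
Peg 1: [5, 2]
Peg 2: [6, 1]

Answer: Peg 0: [4, 3]
Peg 1: [5, 2]
Peg 2: [6, 1]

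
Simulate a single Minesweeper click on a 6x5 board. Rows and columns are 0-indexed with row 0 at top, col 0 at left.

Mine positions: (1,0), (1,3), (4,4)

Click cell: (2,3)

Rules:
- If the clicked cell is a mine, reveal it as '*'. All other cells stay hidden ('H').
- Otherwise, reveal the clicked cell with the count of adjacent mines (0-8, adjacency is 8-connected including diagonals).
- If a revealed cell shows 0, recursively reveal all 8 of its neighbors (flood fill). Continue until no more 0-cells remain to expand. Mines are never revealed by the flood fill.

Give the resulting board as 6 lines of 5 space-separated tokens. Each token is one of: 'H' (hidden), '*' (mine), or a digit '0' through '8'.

H H H H H
H H H H H
H H H 1 H
H H H H H
H H H H H
H H H H H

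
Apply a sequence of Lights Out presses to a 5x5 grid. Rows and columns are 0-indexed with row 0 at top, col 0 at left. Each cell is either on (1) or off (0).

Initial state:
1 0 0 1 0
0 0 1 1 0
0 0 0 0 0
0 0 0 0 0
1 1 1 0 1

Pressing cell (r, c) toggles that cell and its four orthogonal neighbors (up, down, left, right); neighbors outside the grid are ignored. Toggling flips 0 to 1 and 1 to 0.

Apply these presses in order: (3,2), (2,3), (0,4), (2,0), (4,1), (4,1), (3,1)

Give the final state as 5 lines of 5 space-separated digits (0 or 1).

Answer: 1 0 0 0 1
1 0 1 0 1
1 0 0 1 1
0 0 0 0 0
1 0 0 0 1

Derivation:
After press 1 at (3,2):
1 0 0 1 0
0 0 1 1 0
0 0 1 0 0
0 1 1 1 0
1 1 0 0 1

After press 2 at (2,3):
1 0 0 1 0
0 0 1 0 0
0 0 0 1 1
0 1 1 0 0
1 1 0 0 1

After press 3 at (0,4):
1 0 0 0 1
0 0 1 0 1
0 0 0 1 1
0 1 1 0 0
1 1 0 0 1

After press 4 at (2,0):
1 0 0 0 1
1 0 1 0 1
1 1 0 1 1
1 1 1 0 0
1 1 0 0 1

After press 5 at (4,1):
1 0 0 0 1
1 0 1 0 1
1 1 0 1 1
1 0 1 0 0
0 0 1 0 1

After press 6 at (4,1):
1 0 0 0 1
1 0 1 0 1
1 1 0 1 1
1 1 1 0 0
1 1 0 0 1

After press 7 at (3,1):
1 0 0 0 1
1 0 1 0 1
1 0 0 1 1
0 0 0 0 0
1 0 0 0 1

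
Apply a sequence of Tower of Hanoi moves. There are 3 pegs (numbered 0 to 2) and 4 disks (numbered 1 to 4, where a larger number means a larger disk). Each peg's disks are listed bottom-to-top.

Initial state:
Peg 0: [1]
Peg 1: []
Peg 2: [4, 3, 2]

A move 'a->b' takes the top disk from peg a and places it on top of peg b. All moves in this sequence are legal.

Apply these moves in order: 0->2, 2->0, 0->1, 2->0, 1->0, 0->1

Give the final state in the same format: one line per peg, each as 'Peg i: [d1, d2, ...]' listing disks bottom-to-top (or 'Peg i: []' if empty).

After move 1 (0->2):
Peg 0: []
Peg 1: []
Peg 2: [4, 3, 2, 1]

After move 2 (2->0):
Peg 0: [1]
Peg 1: []
Peg 2: [4, 3, 2]

After move 3 (0->1):
Peg 0: []
Peg 1: [1]
Peg 2: [4, 3, 2]

After move 4 (2->0):
Peg 0: [2]
Peg 1: [1]
Peg 2: [4, 3]

After move 5 (1->0):
Peg 0: [2, 1]
Peg 1: []
Peg 2: [4, 3]

After move 6 (0->1):
Peg 0: [2]
Peg 1: [1]
Peg 2: [4, 3]

Answer: Peg 0: [2]
Peg 1: [1]
Peg 2: [4, 3]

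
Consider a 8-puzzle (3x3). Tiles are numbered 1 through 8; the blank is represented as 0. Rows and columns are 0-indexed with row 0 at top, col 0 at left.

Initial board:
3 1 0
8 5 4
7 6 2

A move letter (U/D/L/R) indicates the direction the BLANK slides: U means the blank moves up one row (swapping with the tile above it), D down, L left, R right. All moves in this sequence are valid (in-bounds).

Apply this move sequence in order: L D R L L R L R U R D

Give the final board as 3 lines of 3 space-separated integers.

After move 1 (L):
3 0 1
8 5 4
7 6 2

After move 2 (D):
3 5 1
8 0 4
7 6 2

After move 3 (R):
3 5 1
8 4 0
7 6 2

After move 4 (L):
3 5 1
8 0 4
7 6 2

After move 5 (L):
3 5 1
0 8 4
7 6 2

After move 6 (R):
3 5 1
8 0 4
7 6 2

After move 7 (L):
3 5 1
0 8 4
7 6 2

After move 8 (R):
3 5 1
8 0 4
7 6 2

After move 9 (U):
3 0 1
8 5 4
7 6 2

After move 10 (R):
3 1 0
8 5 4
7 6 2

After move 11 (D):
3 1 4
8 5 0
7 6 2

Answer: 3 1 4
8 5 0
7 6 2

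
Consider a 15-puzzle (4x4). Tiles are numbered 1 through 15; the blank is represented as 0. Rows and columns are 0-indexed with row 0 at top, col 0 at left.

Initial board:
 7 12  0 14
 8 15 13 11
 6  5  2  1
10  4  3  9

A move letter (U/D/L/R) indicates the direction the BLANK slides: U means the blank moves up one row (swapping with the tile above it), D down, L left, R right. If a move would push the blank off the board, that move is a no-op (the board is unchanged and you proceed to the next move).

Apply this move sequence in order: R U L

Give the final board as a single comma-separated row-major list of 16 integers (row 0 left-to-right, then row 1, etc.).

After move 1 (R):
 7 12 14  0
 8 15 13 11
 6  5  2  1
10  4  3  9

After move 2 (U):
 7 12 14  0
 8 15 13 11
 6  5  2  1
10  4  3  9

After move 3 (L):
 7 12  0 14
 8 15 13 11
 6  5  2  1
10  4  3  9

Answer: 7, 12, 0, 14, 8, 15, 13, 11, 6, 5, 2, 1, 10, 4, 3, 9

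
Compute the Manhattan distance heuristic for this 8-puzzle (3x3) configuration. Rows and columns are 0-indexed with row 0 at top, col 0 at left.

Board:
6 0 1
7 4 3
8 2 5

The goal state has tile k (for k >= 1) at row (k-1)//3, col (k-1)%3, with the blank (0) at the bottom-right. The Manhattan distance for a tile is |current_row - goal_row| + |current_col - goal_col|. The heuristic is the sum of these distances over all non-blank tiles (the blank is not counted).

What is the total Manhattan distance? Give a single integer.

Tile 6: at (0,0), goal (1,2), distance |0-1|+|0-2| = 3
Tile 1: at (0,2), goal (0,0), distance |0-0|+|2-0| = 2
Tile 7: at (1,0), goal (2,0), distance |1-2|+|0-0| = 1
Tile 4: at (1,1), goal (1,0), distance |1-1|+|1-0| = 1
Tile 3: at (1,2), goal (0,2), distance |1-0|+|2-2| = 1
Tile 8: at (2,0), goal (2,1), distance |2-2|+|0-1| = 1
Tile 2: at (2,1), goal (0,1), distance |2-0|+|1-1| = 2
Tile 5: at (2,2), goal (1,1), distance |2-1|+|2-1| = 2
Sum: 3 + 2 + 1 + 1 + 1 + 1 + 2 + 2 = 13

Answer: 13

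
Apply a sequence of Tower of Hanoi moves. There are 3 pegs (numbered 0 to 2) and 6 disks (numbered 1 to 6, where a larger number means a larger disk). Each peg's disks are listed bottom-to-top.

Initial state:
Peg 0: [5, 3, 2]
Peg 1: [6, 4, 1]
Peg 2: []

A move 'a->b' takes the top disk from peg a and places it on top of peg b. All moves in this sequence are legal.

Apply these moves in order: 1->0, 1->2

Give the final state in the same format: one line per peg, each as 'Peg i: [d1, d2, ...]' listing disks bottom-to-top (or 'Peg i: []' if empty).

After move 1 (1->0):
Peg 0: [5, 3, 2, 1]
Peg 1: [6, 4]
Peg 2: []

After move 2 (1->2):
Peg 0: [5, 3, 2, 1]
Peg 1: [6]
Peg 2: [4]

Answer: Peg 0: [5, 3, 2, 1]
Peg 1: [6]
Peg 2: [4]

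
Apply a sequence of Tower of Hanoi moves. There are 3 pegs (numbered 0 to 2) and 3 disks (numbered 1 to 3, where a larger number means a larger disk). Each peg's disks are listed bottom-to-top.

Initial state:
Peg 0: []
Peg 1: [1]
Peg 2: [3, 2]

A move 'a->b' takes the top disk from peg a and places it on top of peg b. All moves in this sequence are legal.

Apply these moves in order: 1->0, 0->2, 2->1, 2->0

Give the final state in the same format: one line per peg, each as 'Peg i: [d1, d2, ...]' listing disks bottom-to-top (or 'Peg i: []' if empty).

After move 1 (1->0):
Peg 0: [1]
Peg 1: []
Peg 2: [3, 2]

After move 2 (0->2):
Peg 0: []
Peg 1: []
Peg 2: [3, 2, 1]

After move 3 (2->1):
Peg 0: []
Peg 1: [1]
Peg 2: [3, 2]

After move 4 (2->0):
Peg 0: [2]
Peg 1: [1]
Peg 2: [3]

Answer: Peg 0: [2]
Peg 1: [1]
Peg 2: [3]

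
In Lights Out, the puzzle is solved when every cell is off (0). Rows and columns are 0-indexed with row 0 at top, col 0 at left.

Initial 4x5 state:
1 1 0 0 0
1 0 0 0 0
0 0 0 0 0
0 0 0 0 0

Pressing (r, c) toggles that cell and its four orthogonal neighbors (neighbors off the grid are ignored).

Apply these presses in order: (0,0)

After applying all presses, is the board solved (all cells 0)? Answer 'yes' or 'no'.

Answer: yes

Derivation:
After press 1 at (0,0):
0 0 0 0 0
0 0 0 0 0
0 0 0 0 0
0 0 0 0 0

Lights still on: 0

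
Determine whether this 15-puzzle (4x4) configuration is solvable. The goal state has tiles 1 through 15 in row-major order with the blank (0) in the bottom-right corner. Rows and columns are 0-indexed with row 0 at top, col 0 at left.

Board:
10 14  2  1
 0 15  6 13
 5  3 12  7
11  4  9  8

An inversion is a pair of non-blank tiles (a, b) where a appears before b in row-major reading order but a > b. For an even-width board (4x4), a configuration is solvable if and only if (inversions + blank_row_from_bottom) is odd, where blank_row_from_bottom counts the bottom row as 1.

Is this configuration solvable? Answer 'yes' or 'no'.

Inversions: 55
Blank is in row 1 (0-indexed from top), which is row 3 counting from the bottom (bottom = 1).
55 + 3 = 58, which is even, so the puzzle is not solvable.

Answer: no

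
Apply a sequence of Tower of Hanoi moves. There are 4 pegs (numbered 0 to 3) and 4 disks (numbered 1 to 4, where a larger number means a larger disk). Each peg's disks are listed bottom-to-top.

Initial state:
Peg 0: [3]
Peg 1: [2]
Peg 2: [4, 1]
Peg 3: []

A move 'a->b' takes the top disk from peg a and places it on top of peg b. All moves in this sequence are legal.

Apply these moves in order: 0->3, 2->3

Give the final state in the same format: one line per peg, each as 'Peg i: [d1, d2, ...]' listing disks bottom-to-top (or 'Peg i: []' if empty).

After move 1 (0->3):
Peg 0: []
Peg 1: [2]
Peg 2: [4, 1]
Peg 3: [3]

After move 2 (2->3):
Peg 0: []
Peg 1: [2]
Peg 2: [4]
Peg 3: [3, 1]

Answer: Peg 0: []
Peg 1: [2]
Peg 2: [4]
Peg 3: [3, 1]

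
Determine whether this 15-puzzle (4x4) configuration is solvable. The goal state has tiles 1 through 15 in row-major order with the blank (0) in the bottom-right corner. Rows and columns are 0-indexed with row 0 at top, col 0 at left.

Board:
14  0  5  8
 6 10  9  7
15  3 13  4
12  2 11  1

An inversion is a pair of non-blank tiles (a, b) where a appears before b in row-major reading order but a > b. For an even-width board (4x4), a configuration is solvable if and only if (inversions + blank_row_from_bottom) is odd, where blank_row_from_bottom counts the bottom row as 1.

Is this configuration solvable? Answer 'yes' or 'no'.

Answer: yes

Derivation:
Inversions: 63
Blank is in row 0 (0-indexed from top), which is row 4 counting from the bottom (bottom = 1).
63 + 4 = 67, which is odd, so the puzzle is solvable.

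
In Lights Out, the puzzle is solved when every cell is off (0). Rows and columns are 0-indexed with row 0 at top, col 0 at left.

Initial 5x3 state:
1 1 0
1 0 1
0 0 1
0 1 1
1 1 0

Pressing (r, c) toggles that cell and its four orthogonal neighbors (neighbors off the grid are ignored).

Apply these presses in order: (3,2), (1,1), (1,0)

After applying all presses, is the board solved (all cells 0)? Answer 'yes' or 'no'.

Answer: no

Derivation:
After press 1 at (3,2):
1 1 0
1 0 1
0 0 0
0 0 0
1 1 1

After press 2 at (1,1):
1 0 0
0 1 0
0 1 0
0 0 0
1 1 1

After press 3 at (1,0):
0 0 0
1 0 0
1 1 0
0 0 0
1 1 1

Lights still on: 6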